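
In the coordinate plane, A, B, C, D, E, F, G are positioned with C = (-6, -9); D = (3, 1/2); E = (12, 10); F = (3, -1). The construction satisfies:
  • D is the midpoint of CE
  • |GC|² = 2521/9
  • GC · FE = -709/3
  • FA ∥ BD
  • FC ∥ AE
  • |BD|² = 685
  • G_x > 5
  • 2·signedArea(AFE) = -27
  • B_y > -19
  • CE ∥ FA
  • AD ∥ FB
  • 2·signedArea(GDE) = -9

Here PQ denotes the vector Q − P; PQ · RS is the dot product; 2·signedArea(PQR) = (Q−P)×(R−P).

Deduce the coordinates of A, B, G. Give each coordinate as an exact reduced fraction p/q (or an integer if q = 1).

1. A_x = 21  [FC ∥ AE ∩ CE ∥ FA]
2. A_y = 18  [FC ∥ AE ∩ CE ∥ FA]
   → A = (21, 18)
3. B_x = -15  [FA ∥ BD ∩ AD ∥ FB]
4. B_y = -37/2  [FA ∥ BD ∩ AD ∥ FB]
   → B = (-15, -37/2)
5. G_x = 6  [2·signedArea(GDE) = -9 ∩ GC · FE = -709/3]
6. G_y = 8/3  [2·signedArea(GDE) = -9 ∩ GC · FE = -709/3]
   → G = (6, 8/3)

A = (21, 18)
B = (-15, -37/2)
G = (6, 8/3)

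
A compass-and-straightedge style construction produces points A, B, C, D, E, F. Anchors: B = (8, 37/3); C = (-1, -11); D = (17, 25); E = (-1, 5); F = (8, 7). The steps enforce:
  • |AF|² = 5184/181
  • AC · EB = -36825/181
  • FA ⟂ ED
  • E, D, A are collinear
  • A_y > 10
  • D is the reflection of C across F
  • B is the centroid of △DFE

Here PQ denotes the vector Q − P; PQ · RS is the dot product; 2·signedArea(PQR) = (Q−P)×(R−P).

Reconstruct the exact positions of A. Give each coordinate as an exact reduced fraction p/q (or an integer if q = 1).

A = (728/181, 1915/181)

1. A_x = 728/181  [E, D, A are collinear ∩ FA ⟂ ED]
2. A_y = 1915/181  [E, D, A are collinear ∩ FA ⟂ ED]
   → A = (728/181, 1915/181)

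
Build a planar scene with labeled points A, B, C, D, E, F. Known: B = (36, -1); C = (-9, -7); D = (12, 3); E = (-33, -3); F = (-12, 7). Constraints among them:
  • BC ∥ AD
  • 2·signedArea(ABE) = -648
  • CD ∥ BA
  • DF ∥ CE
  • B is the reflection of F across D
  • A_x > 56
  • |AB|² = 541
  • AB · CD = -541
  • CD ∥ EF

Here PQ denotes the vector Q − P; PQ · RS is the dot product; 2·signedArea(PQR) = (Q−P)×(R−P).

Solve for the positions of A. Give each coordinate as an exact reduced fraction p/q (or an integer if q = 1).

A = (57, 9)

1. A_x = 57  [BC ∥ AD ∩ CD ∥ BA]
2. A_y = 9  [BC ∥ AD ∩ CD ∥ BA]
   → A = (57, 9)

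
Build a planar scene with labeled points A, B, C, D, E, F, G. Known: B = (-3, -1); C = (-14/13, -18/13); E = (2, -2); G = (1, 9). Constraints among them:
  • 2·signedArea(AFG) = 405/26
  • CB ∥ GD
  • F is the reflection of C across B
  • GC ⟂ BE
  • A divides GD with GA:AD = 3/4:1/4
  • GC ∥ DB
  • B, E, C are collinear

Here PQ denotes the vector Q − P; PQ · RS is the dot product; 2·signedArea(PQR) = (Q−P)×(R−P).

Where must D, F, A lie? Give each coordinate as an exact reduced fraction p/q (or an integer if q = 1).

1. D_x = -12/13  [GC ∥ DB ∩ CB ∥ GD]
2. D_y = 122/13  [GC ∥ DB ∩ CB ∥ GD]
   → D = (-12/13, 122/13)
3. F_x = -64/13  [F is the reflection of C across B]
4. F_y = -8/13  [F is the reflection of C across B]
   → F = (-64/13, -8/13)
5. A_x = -23/52  [A divides GD with GA:AD = 3/4:1/4]
6. A_y = 483/52  [A divides GD with GA:AD = 3/4:1/4]
   → A = (-23/52, 483/52)

A = (-23/52, 483/52)
D = (-12/13, 122/13)
F = (-64/13, -8/13)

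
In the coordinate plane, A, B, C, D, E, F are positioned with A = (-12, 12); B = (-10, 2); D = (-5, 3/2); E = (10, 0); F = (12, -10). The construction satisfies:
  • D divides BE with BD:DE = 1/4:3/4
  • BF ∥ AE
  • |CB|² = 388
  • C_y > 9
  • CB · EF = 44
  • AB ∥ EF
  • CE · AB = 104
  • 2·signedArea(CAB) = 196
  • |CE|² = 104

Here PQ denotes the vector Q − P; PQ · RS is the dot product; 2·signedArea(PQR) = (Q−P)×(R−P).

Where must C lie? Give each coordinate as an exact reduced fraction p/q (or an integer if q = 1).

1. C_x = 8  [CB · EF = 44 ∩ 2·signedArea(CAB) = 196]
2. C_y = 10  [CB · EF = 44 ∩ 2·signedArea(CAB) = 196]
   → C = (8, 10)

C = (8, 10)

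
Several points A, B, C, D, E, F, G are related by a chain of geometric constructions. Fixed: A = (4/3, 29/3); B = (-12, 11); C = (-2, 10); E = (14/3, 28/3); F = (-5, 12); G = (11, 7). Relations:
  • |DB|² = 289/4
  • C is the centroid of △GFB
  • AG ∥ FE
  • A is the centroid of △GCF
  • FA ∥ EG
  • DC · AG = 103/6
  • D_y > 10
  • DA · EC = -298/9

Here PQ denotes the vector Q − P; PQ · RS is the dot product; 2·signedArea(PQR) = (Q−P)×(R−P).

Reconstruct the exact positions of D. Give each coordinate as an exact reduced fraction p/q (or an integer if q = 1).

1. D_x = -7/2  [DA · EC = -298/9 ∩ DC · AG = 103/6]
2. D_y = 11  [DA · EC = -298/9 ∩ DC · AG = 103/6]
   → D = (-7/2, 11)

D = (-7/2, 11)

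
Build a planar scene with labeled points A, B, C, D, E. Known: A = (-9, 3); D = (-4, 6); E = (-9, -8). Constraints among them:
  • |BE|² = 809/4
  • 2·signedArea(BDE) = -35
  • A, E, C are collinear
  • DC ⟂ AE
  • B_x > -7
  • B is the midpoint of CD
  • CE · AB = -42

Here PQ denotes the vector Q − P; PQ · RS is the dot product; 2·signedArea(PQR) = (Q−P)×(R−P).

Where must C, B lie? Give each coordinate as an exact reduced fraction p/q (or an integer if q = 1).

B = (-13/2, 6)
C = (-9, 6)

1. C_x = -9  [A, E, C are collinear ∩ DC ⟂ AE]
2. C_y = 6  [A, E, C are collinear ∩ DC ⟂ AE]
   → C = (-9, 6)
3. B_x = -13/2  [B is the midpoint of CD]
4. B_y = 6  [B is the midpoint of CD]
   → B = (-13/2, 6)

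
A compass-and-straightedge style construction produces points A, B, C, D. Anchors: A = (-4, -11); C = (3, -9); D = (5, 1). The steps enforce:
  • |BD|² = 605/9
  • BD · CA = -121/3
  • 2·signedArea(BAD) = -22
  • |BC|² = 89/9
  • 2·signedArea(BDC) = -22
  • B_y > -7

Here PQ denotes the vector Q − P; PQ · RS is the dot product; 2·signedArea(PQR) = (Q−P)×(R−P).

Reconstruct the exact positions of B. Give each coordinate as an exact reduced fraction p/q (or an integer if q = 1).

B = (4/3, -19/3)

1. B_x = 4/3  [2·signedArea(BAD) = -22 ∩ BD · CA = -121/3]
2. B_y = -19/3  [2·signedArea(BAD) = -22 ∩ BD · CA = -121/3]
   → B = (4/3, -19/3)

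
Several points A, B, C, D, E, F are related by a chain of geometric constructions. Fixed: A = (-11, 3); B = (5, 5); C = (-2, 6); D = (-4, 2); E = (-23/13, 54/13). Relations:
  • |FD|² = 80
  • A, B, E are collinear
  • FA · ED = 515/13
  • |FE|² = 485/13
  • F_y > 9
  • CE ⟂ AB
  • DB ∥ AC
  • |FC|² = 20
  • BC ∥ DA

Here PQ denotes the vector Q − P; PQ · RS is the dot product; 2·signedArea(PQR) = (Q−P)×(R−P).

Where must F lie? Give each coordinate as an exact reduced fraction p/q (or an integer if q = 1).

F = (0, 10)

1. F_x = 0  [line 29/13·x + 28/13·y + -280/13 = 0 ∩ |FD|² = 80]
2. F_y = 10  [line 29/13·x + 28/13·y + -280/13 = 0 ∩ |FD|² = 80]
   → F = (0, 10)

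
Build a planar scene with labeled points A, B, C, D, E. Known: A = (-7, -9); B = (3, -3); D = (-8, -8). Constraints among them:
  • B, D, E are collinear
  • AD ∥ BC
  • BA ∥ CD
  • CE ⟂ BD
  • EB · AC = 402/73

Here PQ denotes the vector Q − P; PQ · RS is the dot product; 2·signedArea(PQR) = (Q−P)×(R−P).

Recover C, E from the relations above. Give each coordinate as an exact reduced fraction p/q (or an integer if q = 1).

C = (2, -2)
E = (186/73, -234/73)

1. C_x = 2  [BA ∥ CD ∩ AD ∥ BC]
2. C_y = -2  [BA ∥ CD ∩ AD ∥ BC]
   → C = (2, -2)
3. E_x = 186/73  [B, D, E are collinear ∩ CE ⟂ BD]
4. E_y = -234/73  [B, D, E are collinear ∩ CE ⟂ BD]
   → E = (186/73, -234/73)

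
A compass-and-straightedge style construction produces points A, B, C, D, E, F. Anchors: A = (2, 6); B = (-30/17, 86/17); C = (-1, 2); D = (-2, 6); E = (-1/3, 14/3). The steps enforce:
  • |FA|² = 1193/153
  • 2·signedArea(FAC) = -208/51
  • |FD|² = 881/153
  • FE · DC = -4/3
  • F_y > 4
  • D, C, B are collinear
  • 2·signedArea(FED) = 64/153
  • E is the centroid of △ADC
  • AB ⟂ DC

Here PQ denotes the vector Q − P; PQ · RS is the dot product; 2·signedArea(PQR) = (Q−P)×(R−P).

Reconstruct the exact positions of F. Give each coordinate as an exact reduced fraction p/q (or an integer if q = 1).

1. F_x = -13/51  [2·signedArea(FED) = 64/153 ∩ FE · DC = -4/3]
2. F_y = 74/17  [2·signedArea(FED) = 64/153 ∩ FE · DC = -4/3]
   → F = (-13/51, 74/17)

F = (-13/51, 74/17)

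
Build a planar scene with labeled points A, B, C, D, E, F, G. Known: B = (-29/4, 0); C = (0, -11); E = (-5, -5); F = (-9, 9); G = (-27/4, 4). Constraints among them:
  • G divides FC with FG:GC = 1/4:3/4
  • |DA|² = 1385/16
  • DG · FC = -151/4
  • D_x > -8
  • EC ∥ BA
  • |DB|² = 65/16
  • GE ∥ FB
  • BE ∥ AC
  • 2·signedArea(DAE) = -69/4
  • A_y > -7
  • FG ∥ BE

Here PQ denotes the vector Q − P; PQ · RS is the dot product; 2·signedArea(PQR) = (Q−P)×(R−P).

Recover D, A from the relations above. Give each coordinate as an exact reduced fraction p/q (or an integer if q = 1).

1. D_x = -7  [line -9·x + 20·y + -103 = 0 ∩ |DB|² = 65/16]
2. D_y = 2  [line -9·x + 20·y + -103 = 0 ∩ |DB|² = 65/16]
   → D = (-7, 2)
3. A_x = -9/4  [2·signedArea(DAE) = -69/4 ∩ BE ∥ AC]
4. A_y = -6  [2·signedArea(DAE) = -69/4 ∩ BE ∥ AC]
   → A = (-9/4, -6)

A = (-9/4, -6)
D = (-7, 2)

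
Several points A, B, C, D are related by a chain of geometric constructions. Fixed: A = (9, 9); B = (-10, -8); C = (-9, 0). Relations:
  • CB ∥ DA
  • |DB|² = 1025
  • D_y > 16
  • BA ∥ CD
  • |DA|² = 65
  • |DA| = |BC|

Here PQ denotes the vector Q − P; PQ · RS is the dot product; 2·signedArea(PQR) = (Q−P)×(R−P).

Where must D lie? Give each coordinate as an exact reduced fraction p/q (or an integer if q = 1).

D = (10, 17)

1. D_x = 10  [CB ∥ DA ∩ BA ∥ CD]
2. D_y = 17  [CB ∥ DA ∩ BA ∥ CD]
   → D = (10, 17)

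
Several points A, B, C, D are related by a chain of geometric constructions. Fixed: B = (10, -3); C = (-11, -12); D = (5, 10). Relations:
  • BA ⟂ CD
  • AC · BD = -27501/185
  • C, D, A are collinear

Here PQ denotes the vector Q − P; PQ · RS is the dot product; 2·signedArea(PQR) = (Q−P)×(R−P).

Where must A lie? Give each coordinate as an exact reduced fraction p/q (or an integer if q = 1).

A = (101/185, 717/185)

1. A_x = 101/185  [C, D, A are collinear ∩ BA ⟂ CD]
2. A_y = 717/185  [C, D, A are collinear ∩ BA ⟂ CD]
   → A = (101/185, 717/185)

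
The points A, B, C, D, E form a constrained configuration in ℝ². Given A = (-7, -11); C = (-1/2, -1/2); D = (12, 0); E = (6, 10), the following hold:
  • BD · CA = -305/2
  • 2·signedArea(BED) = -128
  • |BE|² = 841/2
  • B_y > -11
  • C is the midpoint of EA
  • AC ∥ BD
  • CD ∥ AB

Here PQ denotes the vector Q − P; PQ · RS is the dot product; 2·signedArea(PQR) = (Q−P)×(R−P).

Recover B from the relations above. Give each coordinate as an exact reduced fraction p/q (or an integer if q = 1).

B = (11/2, -21/2)

1. B_x = 11/2  [AC ∥ BD ∩ CD ∥ AB]
2. B_y = -21/2  [AC ∥ BD ∩ CD ∥ AB]
   → B = (11/2, -21/2)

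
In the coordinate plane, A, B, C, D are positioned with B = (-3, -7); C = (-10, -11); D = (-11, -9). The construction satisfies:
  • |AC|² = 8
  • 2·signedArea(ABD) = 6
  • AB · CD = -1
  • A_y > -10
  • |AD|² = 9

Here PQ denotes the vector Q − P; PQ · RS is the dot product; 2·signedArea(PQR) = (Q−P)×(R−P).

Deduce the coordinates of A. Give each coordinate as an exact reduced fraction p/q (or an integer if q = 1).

1. A_x = -8  [AB · CD = -1 ∩ 2·signedArea(ABD) = 6]
2. A_y = -9  [AB · CD = -1 ∩ 2·signedArea(ABD) = 6]
   → A = (-8, -9)

A = (-8, -9)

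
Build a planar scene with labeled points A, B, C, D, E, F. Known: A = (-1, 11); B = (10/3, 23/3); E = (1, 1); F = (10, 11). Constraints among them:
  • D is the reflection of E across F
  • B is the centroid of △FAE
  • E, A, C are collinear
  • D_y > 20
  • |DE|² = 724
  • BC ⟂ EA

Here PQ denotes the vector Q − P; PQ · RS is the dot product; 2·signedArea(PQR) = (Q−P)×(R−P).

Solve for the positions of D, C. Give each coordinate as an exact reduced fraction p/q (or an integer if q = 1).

1. D_x = 19  [D is the reflection of E across F]
2. D_y = 21  [D is the reflection of E across F]
   → D = (19, 21)
3. C_x = -5/26  [E, A, C are collinear ∩ BC ⟂ EA]
4. C_y = 181/26  [E, A, C are collinear ∩ BC ⟂ EA]
   → C = (-5/26, 181/26)

C = (-5/26, 181/26)
D = (19, 21)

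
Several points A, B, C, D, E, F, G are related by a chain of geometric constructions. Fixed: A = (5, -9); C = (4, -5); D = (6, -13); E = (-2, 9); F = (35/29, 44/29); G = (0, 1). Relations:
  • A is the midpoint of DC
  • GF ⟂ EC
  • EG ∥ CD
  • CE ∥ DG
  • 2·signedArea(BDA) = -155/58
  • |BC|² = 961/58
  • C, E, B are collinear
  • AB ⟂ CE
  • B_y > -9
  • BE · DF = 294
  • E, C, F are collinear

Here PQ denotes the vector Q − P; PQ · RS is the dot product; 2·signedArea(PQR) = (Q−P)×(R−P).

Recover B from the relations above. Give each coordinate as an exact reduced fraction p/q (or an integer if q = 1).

1. B_x = 325/58  [C, E, B are collinear ∩ AB ⟂ CE]
2. B_y = -507/58  [C, E, B are collinear ∩ AB ⟂ CE]
   → B = (325/58, -507/58)

B = (325/58, -507/58)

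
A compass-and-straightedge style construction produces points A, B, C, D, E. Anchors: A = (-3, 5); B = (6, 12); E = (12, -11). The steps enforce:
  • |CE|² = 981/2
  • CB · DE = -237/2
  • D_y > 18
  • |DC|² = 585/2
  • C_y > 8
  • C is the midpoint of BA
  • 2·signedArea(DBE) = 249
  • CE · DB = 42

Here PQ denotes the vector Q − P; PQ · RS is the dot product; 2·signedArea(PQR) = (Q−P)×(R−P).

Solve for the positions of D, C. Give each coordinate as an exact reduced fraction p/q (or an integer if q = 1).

C = (3/2, 17/2)
D = (15, 19)

1. C_x = 3/2  [C is the midpoint of BA]
2. C_y = 17/2  [C is the midpoint of BA]
   → C = (3/2, 17/2)
3. D_x = 15  [2·signedArea(DBE) = 249 ∩ CE · DB = 42]
4. D_y = 19  [2·signedArea(DBE) = 249 ∩ CE · DB = 42]
   → D = (15, 19)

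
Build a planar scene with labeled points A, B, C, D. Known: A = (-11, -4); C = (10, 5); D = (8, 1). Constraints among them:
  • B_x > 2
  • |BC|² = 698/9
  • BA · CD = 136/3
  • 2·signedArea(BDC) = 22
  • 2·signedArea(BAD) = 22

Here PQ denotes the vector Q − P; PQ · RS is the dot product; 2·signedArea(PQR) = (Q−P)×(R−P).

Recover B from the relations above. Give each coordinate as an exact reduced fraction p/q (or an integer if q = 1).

1. B_x = 7/3  [2·signedArea(BAD) = 22 ∩ 2·signedArea(BDC) = 22]
2. B_y = 2/3  [2·signedArea(BAD) = 22 ∩ 2·signedArea(BDC) = 22]
   → B = (7/3, 2/3)

B = (7/3, 2/3)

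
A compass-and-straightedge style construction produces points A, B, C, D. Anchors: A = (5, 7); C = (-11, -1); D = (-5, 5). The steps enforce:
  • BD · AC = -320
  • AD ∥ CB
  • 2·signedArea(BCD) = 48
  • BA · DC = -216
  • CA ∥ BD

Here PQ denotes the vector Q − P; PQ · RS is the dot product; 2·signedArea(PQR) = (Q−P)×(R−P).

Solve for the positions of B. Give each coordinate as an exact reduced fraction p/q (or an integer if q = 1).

B = (-21, -3)

1. B_x = -21  [CA ∥ BD ∩ AD ∥ CB]
2. B_y = -3  [CA ∥ BD ∩ AD ∥ CB]
   → B = (-21, -3)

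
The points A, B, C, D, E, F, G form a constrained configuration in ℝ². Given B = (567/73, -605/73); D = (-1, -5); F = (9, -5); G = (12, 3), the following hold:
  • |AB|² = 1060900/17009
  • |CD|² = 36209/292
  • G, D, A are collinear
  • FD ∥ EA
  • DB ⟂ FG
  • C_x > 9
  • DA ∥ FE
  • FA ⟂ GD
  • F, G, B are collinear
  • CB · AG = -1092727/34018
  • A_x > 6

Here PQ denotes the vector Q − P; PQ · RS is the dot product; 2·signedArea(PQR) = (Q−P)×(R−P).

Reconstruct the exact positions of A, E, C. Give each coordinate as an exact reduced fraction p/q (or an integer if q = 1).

A = (1457/233, -125/233)
C = (1443/146, -193/73)
E = (3787/233, -125/233)

1. A_x = 1457/233  [G, D, A are collinear ∩ FA ⟂ GD]
2. A_y = -125/233  [G, D, A are collinear ∩ FA ⟂ GD]
   → A = (1457/233, -125/233)
3. E_x = 3787/233  [FD ∥ EA ∩ DA ∥ FE]
4. E_y = -125/233  [FD ∥ EA ∩ DA ∥ FE]
   → E = (3787/233, -125/233)
5. C_x = 1443/146  [line -1339/233·x + -824/233·y + 1614113/34018 = 0 ∩ |CD|² = 36209/292]
6. C_y = -193/73  [line -1339/233·x + -824/233·y + 1614113/34018 = 0 ∩ |CD|² = 36209/292]
   → C = (1443/146, -193/73)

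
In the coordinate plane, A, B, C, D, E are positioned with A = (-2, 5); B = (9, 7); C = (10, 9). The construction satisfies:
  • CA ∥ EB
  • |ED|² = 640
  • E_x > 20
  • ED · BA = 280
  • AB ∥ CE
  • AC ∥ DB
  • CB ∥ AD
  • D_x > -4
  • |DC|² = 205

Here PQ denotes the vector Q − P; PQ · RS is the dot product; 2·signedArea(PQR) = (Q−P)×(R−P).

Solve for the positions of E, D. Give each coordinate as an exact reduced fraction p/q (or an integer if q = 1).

D = (-3, 3)
E = (21, 11)

1. E_x = 21  [CA ∥ EB ∩ AB ∥ CE]
2. E_y = 11  [CA ∥ EB ∩ AB ∥ CE]
   → E = (21, 11)
3. D_x = -3  [AC ∥ DB ∩ CB ∥ AD]
4. D_y = 3  [AC ∥ DB ∩ CB ∥ AD]
   → D = (-3, 3)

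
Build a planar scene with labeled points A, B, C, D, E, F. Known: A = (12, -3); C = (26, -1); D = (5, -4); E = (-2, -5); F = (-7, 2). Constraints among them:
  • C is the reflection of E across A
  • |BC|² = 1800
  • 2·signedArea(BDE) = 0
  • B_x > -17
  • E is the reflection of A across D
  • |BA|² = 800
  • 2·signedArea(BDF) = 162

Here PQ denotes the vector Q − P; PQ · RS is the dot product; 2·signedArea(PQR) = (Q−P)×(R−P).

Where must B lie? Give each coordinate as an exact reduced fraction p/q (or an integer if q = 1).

1. B_x = -16  [2·signedArea(BDE) = 0 ∩ 2·signedArea(BDF) = 162]
2. B_y = -7  [2·signedArea(BDE) = 0 ∩ 2·signedArea(BDF) = 162]
   → B = (-16, -7)

B = (-16, -7)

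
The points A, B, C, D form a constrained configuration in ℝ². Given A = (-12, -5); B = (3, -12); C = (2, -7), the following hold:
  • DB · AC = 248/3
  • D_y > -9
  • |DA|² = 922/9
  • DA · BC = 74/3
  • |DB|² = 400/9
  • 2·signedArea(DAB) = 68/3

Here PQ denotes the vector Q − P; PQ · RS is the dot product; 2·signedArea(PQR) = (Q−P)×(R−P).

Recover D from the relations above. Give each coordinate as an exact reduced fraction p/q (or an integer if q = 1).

1. D_x = -7/3  [2·signedArea(DAB) = 68/3 ∩ DA · BC = 74/3]
2. D_y = -8  [2·signedArea(DAB) = 68/3 ∩ DA · BC = 74/3]
   → D = (-7/3, -8)

D = (-7/3, -8)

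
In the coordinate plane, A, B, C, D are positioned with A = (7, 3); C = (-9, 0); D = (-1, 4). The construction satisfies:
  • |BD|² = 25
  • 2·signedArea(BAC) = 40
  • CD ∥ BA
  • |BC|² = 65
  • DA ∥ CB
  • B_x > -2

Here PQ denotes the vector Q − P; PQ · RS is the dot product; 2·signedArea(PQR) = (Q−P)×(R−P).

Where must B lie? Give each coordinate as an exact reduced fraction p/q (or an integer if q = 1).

1. B_x = -1  [CD ∥ BA ∩ DA ∥ CB]
2. B_y = -1  [CD ∥ BA ∩ DA ∥ CB]
   → B = (-1, -1)

B = (-1, -1)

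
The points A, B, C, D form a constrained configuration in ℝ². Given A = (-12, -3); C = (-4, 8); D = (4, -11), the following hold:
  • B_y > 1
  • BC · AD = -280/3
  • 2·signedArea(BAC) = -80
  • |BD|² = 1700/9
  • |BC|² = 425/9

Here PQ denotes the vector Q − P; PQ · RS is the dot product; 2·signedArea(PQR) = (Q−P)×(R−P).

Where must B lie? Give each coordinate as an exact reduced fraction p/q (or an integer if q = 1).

1. B_x = -4/3  [2·signedArea(BAC) = -80 ∩ BC · AD = -280/3]
2. B_y = 5/3  [2·signedArea(BAC) = -80 ∩ BC · AD = -280/3]
   → B = (-4/3, 5/3)

B = (-4/3, 5/3)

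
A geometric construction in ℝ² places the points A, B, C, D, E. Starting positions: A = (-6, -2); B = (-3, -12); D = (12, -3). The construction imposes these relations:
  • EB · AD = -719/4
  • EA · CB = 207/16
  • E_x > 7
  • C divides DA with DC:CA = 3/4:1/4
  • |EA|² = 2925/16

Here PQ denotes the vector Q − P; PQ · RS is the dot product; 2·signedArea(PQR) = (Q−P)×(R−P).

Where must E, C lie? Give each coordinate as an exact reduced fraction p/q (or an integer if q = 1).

C = (-3/2, -9/4)
E = (15/2, -11/4)

1. E_x = 15/2  [line -18·x + 1·y + 551/4 = 0 ∩ |EA|² = 2925/16]
2. E_y = -11/4  [line -18·x + 1·y + 551/4 = 0 ∩ |EA|² = 2925/16]
   → E = (15/2, -11/4)
3. C_x = -3/2  [C divides DA with DC:CA = 3/4:1/4]
4. C_y = -9/4  [C divides DA with DC:CA = 3/4:1/4]
   → C = (-3/2, -9/4)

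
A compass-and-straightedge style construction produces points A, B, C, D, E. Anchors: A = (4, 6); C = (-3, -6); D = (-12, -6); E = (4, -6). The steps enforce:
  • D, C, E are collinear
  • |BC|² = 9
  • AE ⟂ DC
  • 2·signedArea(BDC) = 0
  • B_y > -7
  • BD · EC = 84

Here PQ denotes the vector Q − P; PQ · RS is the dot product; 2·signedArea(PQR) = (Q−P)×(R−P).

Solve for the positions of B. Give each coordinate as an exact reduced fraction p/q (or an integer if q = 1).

1. B_x = 0  [2·signedArea(BDC) = 0 ∩ BD · EC = 84]
2. B_y = -6  [2·signedArea(BDC) = 0 ∩ BD · EC = 84]
   → B = (0, -6)

B = (0, -6)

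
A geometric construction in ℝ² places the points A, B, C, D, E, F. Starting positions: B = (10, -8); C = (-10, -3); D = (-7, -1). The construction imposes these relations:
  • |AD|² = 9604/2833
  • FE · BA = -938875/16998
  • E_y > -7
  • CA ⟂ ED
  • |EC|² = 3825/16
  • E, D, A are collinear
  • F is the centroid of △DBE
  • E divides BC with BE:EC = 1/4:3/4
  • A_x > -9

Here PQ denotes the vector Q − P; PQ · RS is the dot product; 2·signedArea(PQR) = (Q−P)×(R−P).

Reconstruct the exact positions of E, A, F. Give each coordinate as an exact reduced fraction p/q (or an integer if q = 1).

1. E_x = 5  [E divides BC with BE:EC = 1/4:3/4]
2. E_y = -27/4  [E divides BC with BE:EC = 1/4:3/4]
   → E = (5, -27/4)
3. A_x = -24535/2833  [E, D, A are collinear ∩ CA ⟂ ED]
4. A_y = -579/2833  [E, D, A are collinear ∩ CA ⟂ ED]
   → A = (-24535/2833, -579/2833)
5. F_x = 8/3  [F is the centroid of △DBE]
6. F_y = -21/4  [F is the centroid of △DBE]
   → F = (8/3, -21/4)

A = (-24535/2833, -579/2833)
E = (5, -27/4)
F = (8/3, -21/4)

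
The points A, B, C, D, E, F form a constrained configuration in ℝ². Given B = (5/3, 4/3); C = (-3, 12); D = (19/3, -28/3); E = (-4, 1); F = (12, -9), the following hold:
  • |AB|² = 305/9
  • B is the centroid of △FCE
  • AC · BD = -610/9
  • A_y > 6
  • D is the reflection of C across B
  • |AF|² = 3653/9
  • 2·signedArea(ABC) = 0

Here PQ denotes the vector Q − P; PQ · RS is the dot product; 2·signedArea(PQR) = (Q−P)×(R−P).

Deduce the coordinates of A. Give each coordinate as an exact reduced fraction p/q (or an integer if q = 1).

A = (-2/3, 20/3)

1. A_x = -2/3  [2·signedArea(ABC) = 0 ∩ AC · BD = -610/9]
2. A_y = 20/3  [2·signedArea(ABC) = 0 ∩ AC · BD = -610/9]
   → A = (-2/3, 20/3)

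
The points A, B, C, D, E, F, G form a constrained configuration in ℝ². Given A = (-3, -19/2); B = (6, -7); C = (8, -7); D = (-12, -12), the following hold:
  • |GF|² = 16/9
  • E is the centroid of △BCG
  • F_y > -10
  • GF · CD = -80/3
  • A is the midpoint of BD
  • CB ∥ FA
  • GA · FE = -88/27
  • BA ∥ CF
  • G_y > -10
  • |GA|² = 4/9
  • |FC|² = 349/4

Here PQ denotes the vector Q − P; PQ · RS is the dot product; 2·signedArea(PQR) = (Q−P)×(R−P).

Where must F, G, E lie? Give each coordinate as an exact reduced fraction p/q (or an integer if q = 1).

1. F_x = -1  [CB ∥ FA ∩ BA ∥ CF]
2. F_y = -19/2  [CB ∥ FA ∩ BA ∥ CF]
   → F = (-1, -19/2)
3. G_x = -7/3  [line 20·x + 5·y + 565/6 = 0 ∩ |GF|² = 16/9]
4. G_y = -19/2  [line 20·x + 5·y + 565/6 = 0 ∩ |GF|² = 16/9]
   → G = (-7/3, -19/2)
5. E_x = 35/9  [E is the centroid of △BCG]
6. E_y = -47/6  [E is the centroid of △BCG]
   → E = (35/9, -47/6)

E = (35/9, -47/6)
F = (-1, -19/2)
G = (-7/3, -19/2)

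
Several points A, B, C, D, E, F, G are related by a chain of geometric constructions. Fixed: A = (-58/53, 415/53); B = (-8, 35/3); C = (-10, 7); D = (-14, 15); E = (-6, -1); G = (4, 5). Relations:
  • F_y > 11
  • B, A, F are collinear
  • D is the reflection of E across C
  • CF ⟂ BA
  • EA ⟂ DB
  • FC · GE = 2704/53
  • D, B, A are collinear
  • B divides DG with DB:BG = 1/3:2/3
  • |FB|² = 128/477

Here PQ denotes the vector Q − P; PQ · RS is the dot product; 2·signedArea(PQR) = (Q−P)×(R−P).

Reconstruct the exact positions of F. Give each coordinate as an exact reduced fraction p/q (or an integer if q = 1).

1. F_x = -400/53  [B, A, F are collinear ∩ CF ⟂ BA]
2. F_y = 605/53  [B, A, F are collinear ∩ CF ⟂ BA]
   → F = (-400/53, 605/53)

F = (-400/53, 605/53)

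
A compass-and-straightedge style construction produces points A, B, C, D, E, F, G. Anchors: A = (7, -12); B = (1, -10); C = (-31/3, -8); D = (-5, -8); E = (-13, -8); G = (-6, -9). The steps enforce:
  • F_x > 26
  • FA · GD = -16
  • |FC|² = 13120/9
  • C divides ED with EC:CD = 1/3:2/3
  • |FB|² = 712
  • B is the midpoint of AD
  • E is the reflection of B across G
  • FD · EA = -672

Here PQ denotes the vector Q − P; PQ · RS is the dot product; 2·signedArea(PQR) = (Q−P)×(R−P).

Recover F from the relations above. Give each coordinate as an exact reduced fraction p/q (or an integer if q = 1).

F = (27, -16)

1. F_x = 27  [FA · GD = -16 ∩ FD · EA = -672]
2. F_y = -16  [FA · GD = -16 ∩ FD · EA = -672]
   → F = (27, -16)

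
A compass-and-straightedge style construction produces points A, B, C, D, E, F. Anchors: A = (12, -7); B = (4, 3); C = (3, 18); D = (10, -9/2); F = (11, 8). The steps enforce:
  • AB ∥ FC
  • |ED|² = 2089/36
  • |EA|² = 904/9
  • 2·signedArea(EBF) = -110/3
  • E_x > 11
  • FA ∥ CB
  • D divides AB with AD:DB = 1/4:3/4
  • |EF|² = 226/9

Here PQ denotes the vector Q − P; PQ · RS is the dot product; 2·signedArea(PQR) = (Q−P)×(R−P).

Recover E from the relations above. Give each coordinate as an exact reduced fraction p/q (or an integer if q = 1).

E = (34/3, 3)

1. E_x = 34/3  [line -5·x + 7·y + 107/3 = 0 ∩ |EA|² = 904/9]
2. E_y = 3  [line -5·x + 7·y + 107/3 = 0 ∩ |EA|² = 904/9]
   → E = (34/3, 3)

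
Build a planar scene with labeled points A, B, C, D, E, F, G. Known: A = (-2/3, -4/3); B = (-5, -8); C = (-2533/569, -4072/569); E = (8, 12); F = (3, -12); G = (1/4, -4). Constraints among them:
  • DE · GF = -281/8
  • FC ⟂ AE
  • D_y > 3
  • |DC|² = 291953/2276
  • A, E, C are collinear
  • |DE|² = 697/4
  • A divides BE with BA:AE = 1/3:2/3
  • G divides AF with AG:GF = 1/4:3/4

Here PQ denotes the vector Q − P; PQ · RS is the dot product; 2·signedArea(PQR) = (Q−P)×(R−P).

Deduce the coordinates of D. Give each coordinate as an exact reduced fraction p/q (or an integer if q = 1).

D = (-5/2, 4)

1. D_x = -5/2  [line -11/4·x + 8·y + -311/8 = 0 ∩ |DC|² = 291953/2276]
2. D_y = 4  [line -11/4·x + 8·y + -311/8 = 0 ∩ |DC|² = 291953/2276]
   → D = (-5/2, 4)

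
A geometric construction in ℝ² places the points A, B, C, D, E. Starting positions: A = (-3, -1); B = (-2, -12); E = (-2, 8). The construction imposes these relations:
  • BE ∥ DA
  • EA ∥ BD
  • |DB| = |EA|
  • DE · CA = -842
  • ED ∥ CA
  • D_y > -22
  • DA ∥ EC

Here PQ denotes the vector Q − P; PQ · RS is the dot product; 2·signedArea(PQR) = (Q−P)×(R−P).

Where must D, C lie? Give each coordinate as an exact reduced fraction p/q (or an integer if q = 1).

C = (-2, 28)
D = (-3, -21)

1. D_x = -3  [BE ∥ DA ∩ EA ∥ BD]
2. D_y = -21  [BE ∥ DA ∩ EA ∥ BD]
   → D = (-3, -21)
3. C_x = -2  [ED ∥ CA ∩ DA ∥ EC]
4. C_y = 28  [ED ∥ CA ∩ DA ∥ EC]
   → C = (-2, 28)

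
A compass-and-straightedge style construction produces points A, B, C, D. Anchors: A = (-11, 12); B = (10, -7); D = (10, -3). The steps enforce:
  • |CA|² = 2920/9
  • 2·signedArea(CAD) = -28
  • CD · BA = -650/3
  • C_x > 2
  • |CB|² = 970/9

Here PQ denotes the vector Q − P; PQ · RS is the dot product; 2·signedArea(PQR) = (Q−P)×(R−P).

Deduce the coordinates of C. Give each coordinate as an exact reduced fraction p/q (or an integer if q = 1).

1. C_x = 3  [2·signedArea(CAD) = -28 ∩ CD · BA = -650/3]
2. C_y = 2/3  [2·signedArea(CAD) = -28 ∩ CD · BA = -650/3]
   → C = (3, 2/3)

C = (3, 2/3)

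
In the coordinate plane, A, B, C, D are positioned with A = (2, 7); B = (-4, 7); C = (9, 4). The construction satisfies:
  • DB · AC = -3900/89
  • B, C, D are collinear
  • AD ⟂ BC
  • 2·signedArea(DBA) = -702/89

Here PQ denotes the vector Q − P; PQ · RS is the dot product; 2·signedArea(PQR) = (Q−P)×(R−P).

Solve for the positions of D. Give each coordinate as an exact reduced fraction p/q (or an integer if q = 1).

D = (151/89, 506/89)

1. D_x = 151/89  [B, C, D are collinear ∩ AD ⟂ BC]
2. D_y = 506/89  [B, C, D are collinear ∩ AD ⟂ BC]
   → D = (151/89, 506/89)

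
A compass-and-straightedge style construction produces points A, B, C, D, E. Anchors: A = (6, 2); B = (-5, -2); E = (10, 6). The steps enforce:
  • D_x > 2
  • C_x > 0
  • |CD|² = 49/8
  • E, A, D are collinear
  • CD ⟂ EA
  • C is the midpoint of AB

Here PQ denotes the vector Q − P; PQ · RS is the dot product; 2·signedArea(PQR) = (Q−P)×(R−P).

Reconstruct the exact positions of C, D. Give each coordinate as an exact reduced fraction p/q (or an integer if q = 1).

1. C_x = 1/2  [C is the midpoint of AB]
2. C_y = 0  [C is the midpoint of AB]
   → C = (1/2, 0)
3. D_x = 9/4  [E, A, D are collinear ∩ CD ⟂ EA]
4. D_y = -7/4  [E, A, D are collinear ∩ CD ⟂ EA]
   → D = (9/4, -7/4)

C = (1/2, 0)
D = (9/4, -7/4)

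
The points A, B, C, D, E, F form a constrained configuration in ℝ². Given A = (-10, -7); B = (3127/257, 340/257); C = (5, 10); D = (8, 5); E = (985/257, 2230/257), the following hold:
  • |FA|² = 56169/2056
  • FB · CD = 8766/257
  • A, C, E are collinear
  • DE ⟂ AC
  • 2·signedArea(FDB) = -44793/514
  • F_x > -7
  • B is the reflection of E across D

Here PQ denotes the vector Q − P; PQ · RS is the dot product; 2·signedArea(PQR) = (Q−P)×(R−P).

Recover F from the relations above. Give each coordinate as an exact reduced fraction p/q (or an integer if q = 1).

F = (-6725/1028, -3167/1028)

1. F_x = -6725/1028  [2·signedArea(FDB) = -44793/514 ∩ FB · CD = 8766/257]
2. F_y = -3167/1028  [2·signedArea(FDB) = -44793/514 ∩ FB · CD = 8766/257]
   → F = (-6725/1028, -3167/1028)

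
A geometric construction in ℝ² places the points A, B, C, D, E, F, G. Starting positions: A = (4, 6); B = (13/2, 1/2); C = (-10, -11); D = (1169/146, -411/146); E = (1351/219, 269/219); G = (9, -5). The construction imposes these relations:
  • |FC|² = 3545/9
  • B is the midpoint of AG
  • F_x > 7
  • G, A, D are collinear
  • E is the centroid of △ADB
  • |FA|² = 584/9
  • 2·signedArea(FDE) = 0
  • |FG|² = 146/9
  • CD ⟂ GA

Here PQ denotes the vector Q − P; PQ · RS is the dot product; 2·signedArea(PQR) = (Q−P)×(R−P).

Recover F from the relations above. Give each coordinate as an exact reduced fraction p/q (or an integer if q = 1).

1. F_x = 22/3  [line -1771/438·x + -805/438·y + 5957/219 = 0 ∩ |FA|² = 584/9]
2. F_y = -4/3  [line -1771/438·x + -805/438·y + 5957/219 = 0 ∩ |FA|² = 584/9]
   → F = (22/3, -4/3)

F = (22/3, -4/3)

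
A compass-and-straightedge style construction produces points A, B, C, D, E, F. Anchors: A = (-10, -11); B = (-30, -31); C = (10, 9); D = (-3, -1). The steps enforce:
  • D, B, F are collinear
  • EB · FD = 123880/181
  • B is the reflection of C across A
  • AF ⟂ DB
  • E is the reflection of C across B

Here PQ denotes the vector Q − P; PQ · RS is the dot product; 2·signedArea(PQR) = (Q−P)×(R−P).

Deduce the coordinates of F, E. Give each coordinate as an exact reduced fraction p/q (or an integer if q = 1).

1. F_x = -2010/181  [D, B, F are collinear ∩ AF ⟂ DB]
2. F_y = -1811/181  [D, B, F are collinear ∩ AF ⟂ DB]
   → F = (-2010/181, -1811/181)
3. E_x = -70  [E is the reflection of C across B]
4. E_y = -71  [E is the reflection of C across B]
   → E = (-70, -71)

E = (-70, -71)
F = (-2010/181, -1811/181)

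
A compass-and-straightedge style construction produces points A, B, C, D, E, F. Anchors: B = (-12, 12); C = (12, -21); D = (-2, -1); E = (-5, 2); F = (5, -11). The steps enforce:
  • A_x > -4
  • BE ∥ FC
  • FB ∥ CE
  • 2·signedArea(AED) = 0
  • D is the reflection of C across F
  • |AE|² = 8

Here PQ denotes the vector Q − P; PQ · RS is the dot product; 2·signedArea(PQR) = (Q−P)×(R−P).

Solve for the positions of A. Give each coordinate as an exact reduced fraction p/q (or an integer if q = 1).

A = (-3, 0)

1. A_x = -3  [line 3·x + 3·y + 9 = 0 ∩ |AE|² = 8]
2. A_y = 0  [line 3·x + 3·y + 9 = 0 ∩ |AE|² = 8]
   → A = (-3, 0)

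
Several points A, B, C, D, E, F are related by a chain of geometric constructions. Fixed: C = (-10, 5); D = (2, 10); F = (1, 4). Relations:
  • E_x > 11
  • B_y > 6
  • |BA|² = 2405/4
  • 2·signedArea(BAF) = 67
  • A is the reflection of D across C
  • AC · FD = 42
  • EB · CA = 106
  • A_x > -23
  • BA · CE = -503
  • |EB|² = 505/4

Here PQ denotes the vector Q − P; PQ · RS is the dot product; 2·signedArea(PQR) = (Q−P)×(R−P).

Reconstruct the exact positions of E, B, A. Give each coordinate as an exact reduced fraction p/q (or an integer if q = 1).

1. A_x = -22  [A is the reflection of D across C]
2. A_y = 0  [A is the reflection of D across C]
   → A = (-22, 0)
3. B_x = 3/2  [line -4·x + 23·y + -155 = 0 ∩ |BA|² = 2405/4]
4. B_y = 7  [line -4·x + 23·y + -155 = 0 ∩ |BA|² = 2405/4]
   → B = (3/2, 7)
5. E_x = 12  [EB · CA = 106 ∩ BA · CE = -503]
6. E_y = 3  [EB · CA = 106 ∩ BA · CE = -503]
   → E = (12, 3)

A = (-22, 0)
B = (3/2, 7)
E = (12, 3)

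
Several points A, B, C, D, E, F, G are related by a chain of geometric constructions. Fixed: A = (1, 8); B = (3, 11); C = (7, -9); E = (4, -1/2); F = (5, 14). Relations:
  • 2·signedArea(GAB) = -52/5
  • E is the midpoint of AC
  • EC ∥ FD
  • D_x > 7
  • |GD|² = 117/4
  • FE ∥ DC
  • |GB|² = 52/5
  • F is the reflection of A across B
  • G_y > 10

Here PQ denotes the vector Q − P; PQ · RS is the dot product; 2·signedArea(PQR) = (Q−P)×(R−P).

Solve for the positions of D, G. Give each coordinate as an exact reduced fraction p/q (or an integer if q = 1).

1. D_x = 8  [FE ∥ DC ∩ EC ∥ FD]
2. D_y = 11/2  [FE ∥ DC ∩ EC ∥ FD]
   → D = (8, 11/2)
3. G_x = 31/5  [line -3·x + 2·y + -13/5 = 0 ∩ |GB|² = 52/5]
4. G_y = 53/5  [line -3·x + 2·y + -13/5 = 0 ∩ |GB|² = 52/5]
   → G = (31/5, 53/5)

D = (8, 11/2)
G = (31/5, 53/5)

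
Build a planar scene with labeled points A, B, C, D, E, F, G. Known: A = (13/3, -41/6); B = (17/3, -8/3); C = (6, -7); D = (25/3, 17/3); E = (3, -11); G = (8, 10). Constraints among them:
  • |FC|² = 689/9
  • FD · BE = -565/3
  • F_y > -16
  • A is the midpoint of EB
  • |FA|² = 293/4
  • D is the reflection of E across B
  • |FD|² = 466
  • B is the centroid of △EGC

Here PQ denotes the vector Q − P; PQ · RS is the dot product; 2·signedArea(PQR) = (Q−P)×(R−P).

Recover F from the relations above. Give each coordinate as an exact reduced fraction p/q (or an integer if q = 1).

F = (10/3, -46/3)

1. F_x = 10/3  [line 8/3·x + 25/3·y + 1070/9 = 0 ∩ |FC|² = 689/9]
2. F_y = -46/3  [line 8/3·x + 25/3·y + 1070/9 = 0 ∩ |FC|² = 689/9]
   → F = (10/3, -46/3)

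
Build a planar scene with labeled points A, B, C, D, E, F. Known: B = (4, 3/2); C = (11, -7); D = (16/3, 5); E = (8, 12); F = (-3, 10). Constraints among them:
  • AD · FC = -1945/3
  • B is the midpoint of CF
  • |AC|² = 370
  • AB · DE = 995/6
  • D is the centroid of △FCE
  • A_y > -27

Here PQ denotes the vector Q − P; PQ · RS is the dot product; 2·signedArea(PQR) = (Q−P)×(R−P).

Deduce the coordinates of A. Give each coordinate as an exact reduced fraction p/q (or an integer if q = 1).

A = (14, -26)

1. A_x = 14  [AD · FC = -1945/3 ∩ AB · DE = 995/6]
2. A_y = -26  [AD · FC = -1945/3 ∩ AB · DE = 995/6]
   → A = (14, -26)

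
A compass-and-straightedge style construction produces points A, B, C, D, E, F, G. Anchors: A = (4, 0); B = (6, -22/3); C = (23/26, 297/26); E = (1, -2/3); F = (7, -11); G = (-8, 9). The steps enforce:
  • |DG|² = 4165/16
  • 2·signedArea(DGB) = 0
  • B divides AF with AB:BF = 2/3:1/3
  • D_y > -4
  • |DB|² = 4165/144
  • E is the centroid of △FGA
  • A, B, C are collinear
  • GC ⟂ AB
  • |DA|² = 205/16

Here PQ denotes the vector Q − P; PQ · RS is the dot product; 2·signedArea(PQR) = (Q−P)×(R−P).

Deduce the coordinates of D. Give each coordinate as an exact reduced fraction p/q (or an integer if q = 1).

1. D_x = 5/2  [line 49/3·x + 14·y + 14/3 = 0 ∩ |DB|² = 4165/144]
2. D_y = -13/4  [line 49/3·x + 14·y + 14/3 = 0 ∩ |DB|² = 4165/144]
   → D = (5/2, -13/4)

D = (5/2, -13/4)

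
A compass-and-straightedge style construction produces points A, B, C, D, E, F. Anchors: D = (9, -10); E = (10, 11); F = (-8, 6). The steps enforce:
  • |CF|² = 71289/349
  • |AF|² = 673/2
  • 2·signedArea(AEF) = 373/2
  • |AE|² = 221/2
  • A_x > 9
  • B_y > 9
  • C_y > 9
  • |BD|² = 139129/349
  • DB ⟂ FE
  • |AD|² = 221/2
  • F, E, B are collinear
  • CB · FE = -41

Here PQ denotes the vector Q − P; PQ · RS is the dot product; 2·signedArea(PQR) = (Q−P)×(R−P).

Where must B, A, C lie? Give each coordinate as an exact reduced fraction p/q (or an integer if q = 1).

1. B_x = 1276/349  [F, E, B are collinear ∩ DB ⟂ FE]
2. B_y = 3224/349  [F, E, B are collinear ∩ DB ⟂ FE]
   → B = (1276/349, 3224/349)
3. A_x = 19/2  [line 5·x + -18·y + -77/2 = 0 ∩ |AD|² = 221/2]
4. A_y = 1/2  [line 5·x + -18·y + -77/2 = 0 ∩ |AD|² = 221/2]
   → A = (19/2, 1/2)
5. C_x = 2014/349  [line -18·x + -5·y + 153 = 0 ∩ |CF|² = 71289/349]
6. C_y = 3429/349  [line -18·x + -5·y + 153 = 0 ∩ |CF|² = 71289/349]
   → C = (2014/349, 3429/349)

A = (19/2, 1/2)
B = (1276/349, 3224/349)
C = (2014/349, 3429/349)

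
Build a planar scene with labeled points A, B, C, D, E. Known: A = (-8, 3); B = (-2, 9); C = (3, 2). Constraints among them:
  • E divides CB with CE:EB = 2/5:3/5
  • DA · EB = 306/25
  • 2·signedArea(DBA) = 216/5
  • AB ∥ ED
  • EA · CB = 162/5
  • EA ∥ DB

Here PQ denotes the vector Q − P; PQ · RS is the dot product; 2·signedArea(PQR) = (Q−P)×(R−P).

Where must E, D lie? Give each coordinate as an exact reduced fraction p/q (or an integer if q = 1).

D = (7, 54/5)
E = (1, 24/5)

1. E_x = 1  [E divides CB with CE:EB = 2/5:3/5]
2. E_y = 24/5  [E divides CB with CE:EB = 2/5:3/5]
   → E = (1, 24/5)
3. D_x = 7  [EA ∥ DB ∩ AB ∥ ED]
4. D_y = 54/5  [EA ∥ DB ∩ AB ∥ ED]
   → D = (7, 54/5)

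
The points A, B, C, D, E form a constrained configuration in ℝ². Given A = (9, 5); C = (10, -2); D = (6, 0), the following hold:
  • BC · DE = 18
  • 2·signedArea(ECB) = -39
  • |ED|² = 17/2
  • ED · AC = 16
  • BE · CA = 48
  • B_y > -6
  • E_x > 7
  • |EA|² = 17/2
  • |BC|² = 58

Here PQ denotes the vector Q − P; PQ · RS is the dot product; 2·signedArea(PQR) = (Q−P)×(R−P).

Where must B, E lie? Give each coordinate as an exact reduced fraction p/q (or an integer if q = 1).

1. E_x = 15/2  [line -1·x + 7·y + -10 = 0 ∩ |ED|² = 17/2]
2. E_y = 5/2  [line -1·x + 7·y + -10 = 0 ∩ |ED|² = 17/2]
   → E = (15/2, 5/2)
3. B_x = 3  [BC · DE = 18 ∩ 2·signedArea(ECB) = -39]
4. B_y = -5  [BC · DE = 18 ∩ 2·signedArea(ECB) = -39]
   → B = (3, -5)

B = (3, -5)
E = (15/2, 5/2)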